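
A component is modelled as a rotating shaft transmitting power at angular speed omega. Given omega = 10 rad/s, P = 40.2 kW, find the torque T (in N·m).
Model: a rotating shaft transmitting power at angular speed omega, so P = T·omega.
Solve for T: T = P / omega.
Convert to SI units:
  P = 40.2 kW = 40200 W
Substitute:
  T = 40200 / 10
  T = 4020 N·m
Final answer: T = 4020 N·m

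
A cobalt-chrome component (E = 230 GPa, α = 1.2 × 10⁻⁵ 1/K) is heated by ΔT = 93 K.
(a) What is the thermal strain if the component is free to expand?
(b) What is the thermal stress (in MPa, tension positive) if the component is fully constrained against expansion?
(a) Free thermal strain ε_th = α·ΔT = (1.2 × 10⁻⁵) × 93 = 0.001116
(b) Fully constrained, the expansion is suppressed, so σ = -E·α·ΔT. Convert E = 230 GPa = 2.3 × 10¹¹ Pa.
  σ = -(2.3 × 10¹¹) × (1.2 × 10⁻⁵) × 93 = -2.567 × 10⁸ Pa = -256.7 MPa (compressive)
Final answer: (a) ε_th = 0.001116, (b) σ = -256.7 MPa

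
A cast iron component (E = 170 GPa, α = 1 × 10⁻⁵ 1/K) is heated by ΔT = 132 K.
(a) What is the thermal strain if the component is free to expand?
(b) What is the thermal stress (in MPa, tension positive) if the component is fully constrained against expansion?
(a) Free thermal strain ε_th = α·ΔT = (1 × 10⁻⁵) × 132 = 0.00132
(b) Fully constrained, the expansion is suppressed, so σ = -E·α·ΔT. Convert E = 170 GPa = 1.7 × 10¹¹ Pa.
  σ = -(1.7 × 10¹¹) × (1 × 10⁻⁵) × 132 = -2.244 × 10⁸ Pa = -224.4 MPa (compressive)
Final answer: (a) ε_th = 0.00132, (b) σ = -224.4 MPa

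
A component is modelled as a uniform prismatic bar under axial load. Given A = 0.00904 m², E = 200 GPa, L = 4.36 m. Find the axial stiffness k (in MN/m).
Model: a uniform prismatic bar under axial load, so k = (A·E) / L.
Convert to SI units:
  E = 200 GPa = 2 × 10¹¹ Pa
Substitute:
  k = (0.00904 × (2 × 10¹¹)) / 4.36
  k = 4.147 × 10⁸ N/m
Convert: k = 4.147 × 10⁸ N/m = 414.7 MN/m
Final answer: k = 414.7 MN/m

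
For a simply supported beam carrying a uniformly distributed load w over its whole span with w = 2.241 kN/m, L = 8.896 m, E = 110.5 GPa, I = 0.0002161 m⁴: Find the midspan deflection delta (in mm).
Model: a simply supported beam carrying a uniformly distributed load w over its whole span, so delta = (5·w·L^4) / (384·E·I).
Convert to SI units:
  w = 2.241 kN/m = 2241 N/m
  E = 110.5 GPa = 1.105 × 10¹¹ Pa
Substitute:
  delta = (5 × 2241 × 8.896^4) / (384 × (1.105 × 10¹¹) × 0.0002161)
  delta = 0.007653 m
Convert: delta = 0.007653 m = 7.653 mm
Final answer: delta = 7.653 mm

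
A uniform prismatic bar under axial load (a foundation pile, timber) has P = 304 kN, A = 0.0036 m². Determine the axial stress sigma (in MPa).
Model: a uniform prismatic bar under axial load, so sigma = P / A.
Convert to SI units:
  P = 304 kN = 304000 N
Substitute:
  sigma = 304000 / 0.0036
  sigma = 8.444 × 10⁷ Pa
Convert: sigma = 8.444 × 10⁷ Pa = 84.44 MPa
Final answer: sigma = 84.44 MPa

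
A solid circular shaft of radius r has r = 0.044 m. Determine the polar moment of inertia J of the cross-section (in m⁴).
Model: a solid circular shaft of radius r, so J = (π·r^4) / 2.
Substitute:
  J = (π × 0.044^4) / 2
  J = 5.887 × 10⁻⁶ m⁴
Final answer: J = 5.887 × 10⁻⁶ m⁴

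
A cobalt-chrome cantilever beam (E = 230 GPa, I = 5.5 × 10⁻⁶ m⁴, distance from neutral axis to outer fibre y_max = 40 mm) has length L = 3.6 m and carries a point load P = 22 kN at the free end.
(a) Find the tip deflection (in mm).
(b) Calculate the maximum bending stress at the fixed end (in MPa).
(a) Tip deflection of a cantilever with an end point load: δ = P·L^3 / (3·E·I). Convert P = 22 kN = 22000 N, E = 230 GPa = 2.3 × 10¹¹ Pa.
  δ = (22000 × 3.6^3) / (3 × (2.3 × 10¹¹) × (5.5 × 10⁻⁶)) = 0.2705 m = 270.5 mm
(b) Maximum bending moment at the fixed end: M = P·L = 22000 × 3.6 = 79200 N·m. Convert y_max = 40 mm = 0.04 m.
  σ = M·y_max / I = (79200 × 0.04) / (5.5 × 10⁻⁶) = 5.76 × 10⁸ Pa = 576 MPa
Final answer: (a) δ = 270.5 mm, (b) σ = 576 MPa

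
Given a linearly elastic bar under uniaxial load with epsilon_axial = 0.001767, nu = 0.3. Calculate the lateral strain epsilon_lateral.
Model: a linearly elastic bar under uniaxial load, so epsilon_lateral = -nu·epsilon_axial.
Substitute:
  epsilon_lateral = -(0.3 × 0.001767)
  epsilon_lateral = -0.0005301
Final answer: epsilon_lateral = -0.0005301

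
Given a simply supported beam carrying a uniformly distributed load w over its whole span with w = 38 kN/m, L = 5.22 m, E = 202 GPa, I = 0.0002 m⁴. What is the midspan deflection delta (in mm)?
Model: a simply supported beam carrying a uniformly distributed load w over its whole span, so delta = (5·w·L^4) / (384·E·I).
Convert to SI units:
  w = 38 kN/m = 38000 N/m
  E = 202 GPa = 2.02 × 10¹¹ Pa
Substitute:
  delta = (5 × 38000 × 5.22^4) / (384 × (2.02 × 10¹¹) × 0.0002)
  delta = 0.009093 m
Convert: delta = 0.009093 m = 9.093 mm
Final answer: delta = 9.093 mm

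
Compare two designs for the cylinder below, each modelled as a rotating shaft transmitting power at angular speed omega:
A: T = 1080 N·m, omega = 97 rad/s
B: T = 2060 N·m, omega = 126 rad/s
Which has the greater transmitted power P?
Model: a rotating shaft transmitting power at angular speed omega, so P = T·omega (SI units).
  A: P = 1080 × 97 = 104800 W = 104.8 kW
  B: P = 2060 × 126 = 259600 W = 259.6 kW
259.6 kW > 104.8 kW, so B is larger.
Final answer: B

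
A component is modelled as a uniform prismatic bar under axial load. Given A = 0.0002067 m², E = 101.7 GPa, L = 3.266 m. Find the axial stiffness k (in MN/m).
Model: a uniform prismatic bar under axial load, so k = (A·E) / L.
Convert to SI units:
  E = 101.7 GPa = 1.017 × 10¹¹ Pa
Substitute:
  k = (0.0002067 × (1.017 × 10¹¹)) / 3.266
  k = 6.436 × 10⁶ N/m
Convert: k = 6.436 × 10⁶ N/m = 6.436 MN/m
Final answer: k = 6.436 MN/m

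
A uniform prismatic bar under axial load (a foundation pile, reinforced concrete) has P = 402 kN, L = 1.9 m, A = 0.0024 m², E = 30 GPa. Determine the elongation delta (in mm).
Model: a uniform prismatic bar under axial load, so delta = (P·L) / (A·E).
Convert to SI units:
  P = 402 kN = 402000 N
  E = 30 GPa = 3 × 10¹⁰ Pa
Substitute:
  delta = (402000 × 1.9) / (0.0024 × (3 × 10¹⁰))
  delta = 0.01061 m
Convert: delta = 0.01061 m = 10.61 mm
Final answer: delta = 10.61 mm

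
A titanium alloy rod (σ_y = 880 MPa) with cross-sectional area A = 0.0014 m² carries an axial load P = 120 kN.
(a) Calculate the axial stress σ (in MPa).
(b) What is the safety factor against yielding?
(a) Axial stress σ = P/A. Convert P = 120 kN = 120000 N.
  σ = 120000 / 0.0014 = 8.571 × 10⁷ Pa = 85.71 MPa
(b) Safety factor SF = σ_y/σ = 880 / 85.71 = 10.27
Final answer: (a) σ = 85.71 MPa, (b) SF = 10.27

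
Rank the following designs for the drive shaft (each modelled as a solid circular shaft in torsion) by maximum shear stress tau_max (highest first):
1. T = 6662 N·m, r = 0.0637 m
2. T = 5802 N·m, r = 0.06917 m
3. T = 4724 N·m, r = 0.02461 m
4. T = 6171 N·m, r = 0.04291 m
Model: a solid circular shaft in torsion, so tau_max = (2·T) / (π·r^3) (SI units).
  Case 1: tau_max = (2 × 6662) / (π × 0.0637^3) = 1.641 × 10⁷ Pa = 16.41 MPa
  Case 2: tau_max = (2 × 5802) / (π × 0.06917^3) = 1.116 × 10⁷ Pa = 11.16 MPa
  Case 3: tau_max = (2 × 4724) / (π × 0.02461^3) = 2.018 × 10⁸ Pa = 201.8 MPa
  Case 4: tau_max = (2 × 6171) / (π × 0.04291^3) = 4.972 × 10⁷ Pa = 49.72 MPa
Ordering: 201.8 MPa (case 3) > 49.72 MPa (case 4) > 16.41 MPa (case 1) > 11.16 MPa (case 2)
Final answer: 3, 4, 1, 2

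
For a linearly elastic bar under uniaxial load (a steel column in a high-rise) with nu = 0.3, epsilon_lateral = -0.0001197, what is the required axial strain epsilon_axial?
Model: a linearly elastic bar under uniaxial load, so epsilon_lateral = -nu·epsilon_axial.
Solve for epsilon_axial: epsilon_axial = -epsilon_lateral / nu.
Substitute:
  epsilon_axial = -(-0.0001197) / 0.3
  epsilon_axial = 0.000399
Final answer: epsilon_axial = 0.000399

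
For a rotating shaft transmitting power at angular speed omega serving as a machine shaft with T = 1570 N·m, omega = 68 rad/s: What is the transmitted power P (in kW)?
Model: a rotating shaft transmitting power at angular speed omega, so P = T·omega.
Substitute:
  P = 1570 × 68
  P = 106800 W
Convert: P = 106800 W = 106.8 kW
Final answer: P = 106.8 kW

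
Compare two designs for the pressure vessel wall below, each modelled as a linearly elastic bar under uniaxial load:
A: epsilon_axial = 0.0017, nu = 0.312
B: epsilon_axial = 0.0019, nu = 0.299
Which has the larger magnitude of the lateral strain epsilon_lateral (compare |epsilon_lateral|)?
Model: a linearly elastic bar under uniaxial load, so epsilon_lateral = -nu·epsilon_axial (SI units).
  A: epsilon_lateral = -(0.312 × 0.0017) = -0.0005304
  B: epsilon_lateral = -(0.299 × 0.0019) = -0.0005681
|epsilon_lateral|: A = 0.0005304, B = 0.0005681, so B is larger in magnitude.
Final answer: B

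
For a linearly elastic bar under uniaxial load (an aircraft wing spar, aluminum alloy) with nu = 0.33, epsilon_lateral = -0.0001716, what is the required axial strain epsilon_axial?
Model: a linearly elastic bar under uniaxial load, so epsilon_lateral = -nu·epsilon_axial.
Solve for epsilon_axial: epsilon_axial = -epsilon_lateral / nu.
Substitute:
  epsilon_axial = -(-0.0001716) / 0.33
  epsilon_axial = 0.00052
Final answer: epsilon_axial = 0.00052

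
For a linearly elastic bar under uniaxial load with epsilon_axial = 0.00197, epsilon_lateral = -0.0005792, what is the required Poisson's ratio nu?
Model: a linearly elastic bar under uniaxial load, so epsilon_lateral = -nu·epsilon_axial.
Solve for nu: nu = -epsilon_lateral / epsilon_axial.
Substitute:
  nu = -(-0.0005792) / 0.00197
  nu = 0.294
Final answer: nu = 0.294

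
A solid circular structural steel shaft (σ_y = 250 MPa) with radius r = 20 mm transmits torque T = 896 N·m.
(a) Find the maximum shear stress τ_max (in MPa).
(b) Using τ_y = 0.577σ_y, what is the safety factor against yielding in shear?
(a) For a solid circular shaft, τ_max = T·r/J with J = π·r^4/2, i.e. τ_max = 2·T / (π·r^3). Convert r = 20 mm = 0.02 m.
  τ_max = (2 × 896) / (π × 0.02^3) = 7.13 × 10⁷ Pa = 71.3 MPa
(b) τ_y = 0.577 × 250 = 144.25 MPa
  SF = τ_y/τ_max = 144.25 / 71.3 = 2.023
Final answer: (a) τ_max = 71.3 MPa, (b) SF = 2.023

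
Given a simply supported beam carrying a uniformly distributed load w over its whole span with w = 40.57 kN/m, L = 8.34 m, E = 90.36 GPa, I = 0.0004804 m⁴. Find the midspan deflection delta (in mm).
Model: a simply supported beam carrying a uniformly distributed load w over its whole span, so delta = (5·w·L^4) / (384·E·I).
Convert to SI units:
  w = 40.57 kN/m = 40570 N/m
  E = 90.36 GPa = 9.036 × 10¹⁰ Pa
Substitute:
  delta = (5 × 40570 × 8.34^4) / (384 × (9.036 × 10¹⁰) × 0.0004804)
  delta = 0.05887 m
Convert: delta = 0.05887 m = 58.87 mm
Final answer: delta = 58.87 mm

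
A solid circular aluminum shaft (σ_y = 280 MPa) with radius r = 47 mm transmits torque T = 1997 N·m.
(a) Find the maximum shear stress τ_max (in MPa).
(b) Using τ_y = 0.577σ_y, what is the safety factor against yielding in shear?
(a) For a solid circular shaft, τ_max = T·r/J with J = π·r^4/2, i.e. τ_max = 2·T / (π·r^3). Convert r = 47 mm = 0.047 m.
  τ_max = (2 × 1997) / (π × 0.047^3) = 1.225 × 10⁷ Pa = 12.25 MPa
(b) τ_y = 0.577 × 280 = 161.56 MPa
  SF = τ_y/τ_max = 161.56 / 12.25 = 13.19
Final answer: (a) τ_max = 12.25 MPa, (b) SF = 13.19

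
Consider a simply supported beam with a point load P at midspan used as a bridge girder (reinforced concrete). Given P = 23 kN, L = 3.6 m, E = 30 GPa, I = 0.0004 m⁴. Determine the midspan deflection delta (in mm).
Model: a simply supported beam with a point load P at midspan, so delta = (P·L^3) / (48·E·I).
Convert to SI units:
  P = 23 kN = 23000 N
  E = 30 GPa = 3 × 10¹⁰ Pa
Substitute:
  delta = (23000 × 3.6^3) / (48 × (3 × 10¹⁰) × 0.0004)
  delta = 0.001863 m
Convert: delta = 0.001863 m = 1.863 mm
Final answer: delta = 1.863 mm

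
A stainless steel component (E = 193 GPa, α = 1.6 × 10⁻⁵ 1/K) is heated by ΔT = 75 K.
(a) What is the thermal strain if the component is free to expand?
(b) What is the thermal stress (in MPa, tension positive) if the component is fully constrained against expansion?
(a) Free thermal strain ε_th = α·ΔT = (1.6 × 10⁻⁵) × 75 = 0.0012
(b) Fully constrained, the expansion is suppressed, so σ = -E·α·ΔT. Convert E = 193 GPa = 1.93 × 10¹¹ Pa.
  σ = -(1.93 × 10¹¹) × (1.6 × 10⁻⁵) × 75 = -2.316 × 10⁸ Pa = -231.6 MPa (compressive)
Final answer: (a) ε_th = 0.0012, (b) σ = -231.6 MPa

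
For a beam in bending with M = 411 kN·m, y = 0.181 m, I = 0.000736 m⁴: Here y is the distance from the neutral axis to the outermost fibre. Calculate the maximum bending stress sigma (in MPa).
Model: a beam in bending, so sigma = (M·y) / I.
Convert to SI units:
  M = 411 kN·m = 411000 N·m
Substitute:
  sigma = (411000 × 0.181) / 0.000736
  sigma = 1.011 × 10⁸ Pa
Convert: sigma = 1.011 × 10⁸ Pa = 101.1 MPa
Final answer: sigma = 101.1 MPa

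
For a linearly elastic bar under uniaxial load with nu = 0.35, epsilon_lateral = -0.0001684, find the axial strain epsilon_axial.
Model: a linearly elastic bar under uniaxial load, so epsilon_lateral = -nu·epsilon_axial.
Solve for epsilon_axial: epsilon_axial = -epsilon_lateral / nu.
Substitute:
  epsilon_axial = -(-0.0001684) / 0.35
  epsilon_axial = 0.0004811
Final answer: epsilon_axial = 0.0004811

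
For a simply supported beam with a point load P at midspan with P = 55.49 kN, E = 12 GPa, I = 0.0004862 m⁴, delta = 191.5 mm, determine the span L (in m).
Model: a simply supported beam with a point load P at midspan, so delta = (P·L^3) / (48·E·I).
Solve for L: L = ((48·delta·E·I) / P)^(1/3).
Convert to SI units:
  P = 55.49 kN = 55490 N
  E = 12 GPa = 1.2 × 10¹⁰ Pa
  delta = 191.5 mm = 0.1915 m
Substitute:
  L = ((48 × 0.1915 × (1.2 × 10¹⁰) × 0.0004862) / 55490)^(1/3)
  L = 9.887 m
Final answer: L = 9.887 m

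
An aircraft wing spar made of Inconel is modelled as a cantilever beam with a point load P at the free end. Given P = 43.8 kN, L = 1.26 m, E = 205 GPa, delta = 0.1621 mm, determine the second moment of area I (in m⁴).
Model: a cantilever beam with a point load P at the free end, so delta = (P·L^3) / (3·E·I).
Solve for I: I = (P·L^3) / (3·delta·E).
Convert to SI units:
  P = 43.8 kN = 43800 N
  E = 205 GPa = 2.05 × 10¹¹ Pa
  delta = 0.1621 mm = 0.0001621 m
Substitute:
  I = (43800 × 1.26^3) / (3 × 0.0001621 × (2.05 × 10¹¹))
  I = 0.0008789 m⁴
Final answer: I = 0.0008789 m⁴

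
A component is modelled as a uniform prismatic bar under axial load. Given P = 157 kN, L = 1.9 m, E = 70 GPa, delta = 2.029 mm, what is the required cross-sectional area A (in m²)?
Model: a uniform prismatic bar under axial load, so delta = (P·L) / (A·E).
Solve for A: A = (P·L) / (delta·E).
Convert to SI units:
  P = 157 kN = 157000 N
  E = 70 GPa = 7 × 10¹⁰ Pa
  delta = 2.029 mm = 0.002029 m
Substitute:
  A = (157000 × 1.9) / (0.002029 × (7 × 10¹⁰))
  A = 0.0021 m²
Final answer: A = 0.0021 m²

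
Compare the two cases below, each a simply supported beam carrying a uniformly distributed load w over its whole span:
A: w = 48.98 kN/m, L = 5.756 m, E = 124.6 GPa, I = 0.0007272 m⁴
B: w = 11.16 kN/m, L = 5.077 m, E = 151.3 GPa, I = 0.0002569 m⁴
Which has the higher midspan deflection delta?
Model: a simply supported beam carrying a uniformly distributed load w over its whole span, so delta = (5·w·L^4) / (384·E·I) (SI units).
  A: delta = (5 × 48980 × 5.756^4) / (384 × (1.246 × 10¹¹) × 0.0007272) = 0.007726 m = 7.726 mm
  B: delta = (5 × 11160 × 5.077^4) / (384 × (1.513 × 10¹¹) × 0.0002569) = 0.002484 m = 2.484 mm
7.726 mm > 2.484 mm, so A is larger.
Final answer: A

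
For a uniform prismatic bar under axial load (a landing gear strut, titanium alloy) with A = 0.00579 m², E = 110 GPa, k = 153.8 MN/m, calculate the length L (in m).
Model: a uniform prismatic bar under axial load, so k = (A·E) / L.
Solve for L: L = (A·E) / k.
Convert to SI units:
  E = 110 GPa = 1.1 × 10¹¹ Pa
  k = 153.8 MN/m = 1.538 × 10⁸ N/m
Substitute:
  L = (0.00579 × (1.1 × 10¹¹)) / (1.538 × 10⁸)
  L = 4.141 m
Final answer: L = 4.141 m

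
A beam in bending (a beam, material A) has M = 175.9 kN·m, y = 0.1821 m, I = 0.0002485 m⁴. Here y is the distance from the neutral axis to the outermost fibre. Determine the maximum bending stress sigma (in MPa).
Model: a beam in bending, so sigma = (M·y) / I.
Convert to SI units:
  M = 175.9 kN·m = 175900 N·m
Substitute:
  sigma = (175900 × 0.1821) / 0.0002485
  sigma = 1.289 × 10⁸ Pa
Convert: sigma = 1.289 × 10⁸ Pa = 128.9 MPa
Final answer: sigma = 128.9 MPa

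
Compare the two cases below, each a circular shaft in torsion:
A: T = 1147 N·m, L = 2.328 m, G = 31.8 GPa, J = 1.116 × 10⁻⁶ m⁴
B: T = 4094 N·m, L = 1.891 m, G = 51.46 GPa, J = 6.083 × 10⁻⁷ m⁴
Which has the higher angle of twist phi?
Model: a circular shaft in torsion, so phi = (T·L) / (G·J) (SI units).
  A: phi = (1147 × 2.328) / ((3.18 × 10¹⁰) × (1.116 × 10⁻⁶)) = 0.07524 rad = 4.311°
  B: phi = (4094 × 1.891) / ((5.146 × 10¹⁰) × (6.083 × 10⁻⁷)) = 0.2473 rad = 14.17°
14.17° > 4.311°, so B is larger.
Final answer: B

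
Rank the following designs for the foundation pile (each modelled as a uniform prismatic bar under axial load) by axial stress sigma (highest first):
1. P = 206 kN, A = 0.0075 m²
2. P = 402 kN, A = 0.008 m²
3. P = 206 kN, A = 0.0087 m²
Model: a uniform prismatic bar under axial load, so sigma = P / A (SI units).
  Case 1: sigma = 206000 / 0.0075 = 2.747 × 10⁷ Pa = 27.47 MPa
  Case 2: sigma = 402000 / 0.008 = 5.025 × 10⁷ Pa = 50.25 MPa
  Case 3: sigma = 206000 / 0.0087 = 2.368 × 10⁷ Pa = 23.68 MPa
Ordering: 50.25 MPa (case 2) > 27.47 MPa (case 1) > 23.68 MPa (case 3)
Final answer: 2, 1, 3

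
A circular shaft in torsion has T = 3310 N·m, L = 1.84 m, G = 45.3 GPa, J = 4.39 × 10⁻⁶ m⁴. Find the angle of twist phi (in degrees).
Model: a circular shaft in torsion, so phi = (T·L) / (G·J).
Convert to SI units:
  G = 45.3 GPa = 4.53 × 10¹⁰ Pa
Substitute:
  phi = (3310 × 1.84) / ((4.53 × 10¹⁰) × (4.39 × 10⁻⁶))
  phi = 0.03063 rad
Convert to degrees: phi = 0.03063 × 180/π = 1.755°
Final answer: phi = 1.755°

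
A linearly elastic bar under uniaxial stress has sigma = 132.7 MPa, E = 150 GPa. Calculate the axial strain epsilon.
Model: a linearly elastic bar under uniaxial stress, so epsilon = sigma / E.
Convert to SI units:
  sigma = 132.7 MPa = 1.327 × 10⁸ Pa
  E = 150 GPa = 1.5 × 10¹¹ Pa
Substitute:
  epsilon = (1.327 × 10⁸) / (1.5 × 10¹¹)
  epsilon = 0.0008847
Final answer: epsilon = 0.0008847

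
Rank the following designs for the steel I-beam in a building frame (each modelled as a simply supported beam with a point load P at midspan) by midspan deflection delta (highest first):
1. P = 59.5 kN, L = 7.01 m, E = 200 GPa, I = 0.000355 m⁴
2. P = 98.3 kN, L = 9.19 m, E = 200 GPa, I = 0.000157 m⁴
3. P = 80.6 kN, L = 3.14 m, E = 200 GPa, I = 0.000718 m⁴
Model: a simply supported beam with a point load P at midspan, so delta = (P·L^3) / (48·E·I) (SI units).
  Case 1: delta = (59500 × 7.01^3) / (48 × (2 × 10¹¹) × 0.000355) = 0.006014 m = 6.014 mm
  Case 2: delta = (98300 × 9.19^3) / (48 × (2 × 10¹¹) × 0.000157) = 0.05062 m = 50.62 mm
  Case 3: delta = (80600 × 3.14^3) / (48 × (2 × 10¹¹) × 0.000718) = 0.000362 m = 0.362 mm
Ordering: 50.62 mm (case 2) > 6.014 mm (case 1) > 0.362 mm (case 3)
Final answer: 2, 1, 3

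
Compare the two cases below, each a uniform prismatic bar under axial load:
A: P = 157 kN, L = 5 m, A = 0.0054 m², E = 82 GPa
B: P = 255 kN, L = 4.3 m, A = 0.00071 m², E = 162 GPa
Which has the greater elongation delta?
Model: a uniform prismatic bar under axial load, so delta = (P·L) / (A·E) (SI units).
  A: delta = (157000 × 5) / (0.0054 × (8.2 × 10¹⁰)) = 0.001773 m = 1.773 mm
  B: delta = (255000 × 4.3) / (0.00071 × (1.62 × 10¹¹)) = 0.009533 m = 9.533 mm
9.533 mm > 1.773 mm, so B is larger.
Final answer: B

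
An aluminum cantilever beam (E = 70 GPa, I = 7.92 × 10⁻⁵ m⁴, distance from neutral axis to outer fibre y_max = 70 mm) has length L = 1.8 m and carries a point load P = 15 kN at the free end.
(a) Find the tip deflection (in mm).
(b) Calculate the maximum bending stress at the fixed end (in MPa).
(a) Tip deflection of a cantilever with an end point load: δ = P·L^3 / (3·E·I). Convert P = 15 kN = 15000 N, E = 70 GPa = 7 × 10¹⁰ Pa.
  δ = (15000 × 1.8^3) / (3 × (7 × 10¹⁰) × (7.92 × 10⁻⁵)) = 0.00526 m = 5.26 mm
(b) Maximum bending moment at the fixed end: M = P·L = 15000 × 1.8 = 27000 N·m. Convert y_max = 70 mm = 0.07 m.
  σ = M·y_max / I = (27000 × 0.07) / (7.92 × 10⁻⁵) = 2.386 × 10⁷ Pa = 23.86 MPa
Final answer: (a) δ = 5.26 mm, (b) σ = 23.86 MPa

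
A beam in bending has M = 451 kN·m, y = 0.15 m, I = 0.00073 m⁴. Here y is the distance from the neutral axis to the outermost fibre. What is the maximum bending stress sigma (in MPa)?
Model: a beam in bending, so sigma = (M·y) / I.
Convert to SI units:
  M = 451 kN·m = 451000 N·m
Substitute:
  sigma = (451000 × 0.15) / 0.00073
  sigma = 9.267 × 10⁷ Pa
Convert: sigma = 9.267 × 10⁷ Pa = 92.67 MPa
Final answer: sigma = 92.67 MPa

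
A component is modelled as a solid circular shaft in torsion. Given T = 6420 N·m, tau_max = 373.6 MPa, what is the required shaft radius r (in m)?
Model: a solid circular shaft in torsion, so tau_max = (2·T) / (π·r^3).
Solve for r: r = ((2·T) / (π·tau_max))^(1/3).
Convert to SI units:
  tau_max = 373.6 MPa = 3.736 × 10⁸ Pa
Substitute:
  r = ((2 × 6420) / (π × (3.736 × 10⁸)))^(1/3)
  r = 0.0222 m
Final answer: r = 0.0222 m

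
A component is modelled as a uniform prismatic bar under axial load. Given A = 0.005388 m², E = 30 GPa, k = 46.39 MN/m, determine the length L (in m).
Model: a uniform prismatic bar under axial load, so k = (A·E) / L.
Solve for L: L = (A·E) / k.
Convert to SI units:
  E = 30 GPa = 3 × 10¹⁰ Pa
  k = 46.39 MN/m = 4.639 × 10⁷ N/m
Substitute:
  L = (0.005388 × (3 × 10¹⁰)) / (4.639 × 10⁷)
  L = 3.484 m
Final answer: L = 3.484 m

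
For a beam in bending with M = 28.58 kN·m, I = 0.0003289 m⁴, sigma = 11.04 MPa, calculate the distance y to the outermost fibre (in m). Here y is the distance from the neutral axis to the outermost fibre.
Model: a beam in bending, so sigma = (M·y) / I.
Solve for y: y = (sigma·I) / M.
Convert to SI units:
  M = 28.58 kN·m = 28580 N·m
  sigma = 11.04 MPa = 1.104 × 10⁷ Pa
Substitute:
  y = ((1.104 × 10⁷) × 0.0003289) / 28580
  y = 0.127 m
Final answer: y = 0.127 m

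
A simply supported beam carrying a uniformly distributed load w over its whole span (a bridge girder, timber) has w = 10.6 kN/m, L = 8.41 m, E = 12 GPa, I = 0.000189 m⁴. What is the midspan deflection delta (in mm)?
Model: a simply supported beam carrying a uniformly distributed load w over its whole span, so delta = (5·w·L^4) / (384·E·I).
Convert to SI units:
  w = 10.6 kN/m = 10600 N/m
  E = 12 GPa = 1.2 × 10¹⁰ Pa
Substitute:
  delta = (5 × 10600 × 8.41^4) / (384 × (1.2 × 10¹⁰) × 0.000189)
  delta = 0.3044 m
Convert: delta = 0.3044 m = 304.4 mm
Final answer: delta = 304.4 mm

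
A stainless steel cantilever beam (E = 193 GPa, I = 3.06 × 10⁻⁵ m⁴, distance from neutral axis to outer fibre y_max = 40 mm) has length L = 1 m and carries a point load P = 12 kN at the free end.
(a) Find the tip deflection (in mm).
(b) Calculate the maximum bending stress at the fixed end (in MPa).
(a) Tip deflection of a cantilever with an end point load: δ = P·L^3 / (3·E·I). Convert P = 12 kN = 12000 N, E = 193 GPa = 1.93 × 10¹¹ Pa.
  δ = (12000 × 1^3) / (3 × (1.93 × 10¹¹) × (3.06 × 10⁻⁵)) = 0.0006773 m = 0.6773 mm
(b) Maximum bending moment at the fixed end: M = P·L = 12000 × 1 = 12000 N·m. Convert y_max = 40 mm = 0.04 m.
  σ = M·y_max / I = (12000 × 0.04) / (3.06 × 10⁻⁵) = 1.569 × 10⁷ Pa = 15.69 MPa
Final answer: (a) δ = 0.6773 mm, (b) σ = 15.69 MPa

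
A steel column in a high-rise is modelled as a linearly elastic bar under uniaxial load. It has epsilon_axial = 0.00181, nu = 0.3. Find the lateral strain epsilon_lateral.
Model: a linearly elastic bar under uniaxial load, so epsilon_lateral = -nu·epsilon_axial.
Substitute:
  epsilon_lateral = -(0.3 × 0.00181)
  epsilon_lateral = -0.000543
Final answer: epsilon_lateral = -0.000543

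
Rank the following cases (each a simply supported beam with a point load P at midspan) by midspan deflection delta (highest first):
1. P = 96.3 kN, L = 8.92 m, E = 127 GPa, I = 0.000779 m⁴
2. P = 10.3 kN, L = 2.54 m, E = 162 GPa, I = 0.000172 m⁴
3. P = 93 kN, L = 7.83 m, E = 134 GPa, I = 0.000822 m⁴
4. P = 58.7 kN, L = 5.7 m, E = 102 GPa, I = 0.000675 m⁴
Model: a simply supported beam with a point load P at midspan, so delta = (P·L^3) / (48·E·I) (SI units).
  Case 1: delta = (96300 × 8.92^3) / (48 × (1.27 × 10¹¹) × 0.000779) = 0.01439 m = 14.39 mm
  Case 2: delta = (10300 × 2.54^3) / (48 × (1.62 × 10¹¹) × 0.000172) = 0.0001262 m = 0.1262 mm
  Case 3: delta = (93000 × 7.83^3) / (48 × (1.34 × 10¹¹) × 0.000822) = 0.008444 m = 8.444 mm
  Case 4: delta = (58700 × 5.7^3) / (48 × (1.02 × 10¹¹) × 0.000675) = 0.003289 m = 3.289 mm
Ordering: 14.39 mm (case 1) > 8.444 mm (case 3) > 3.289 mm (case 4) > 0.1262 mm (case 2)
Final answer: 1, 3, 4, 2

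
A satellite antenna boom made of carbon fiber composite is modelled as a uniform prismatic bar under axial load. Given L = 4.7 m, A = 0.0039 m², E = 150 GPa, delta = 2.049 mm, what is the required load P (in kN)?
Model: a uniform prismatic bar under axial load, so delta = (P·L) / (A·E).
Solve for P: P = (delta·A·E) / L.
Convert to SI units:
  E = 150 GPa = 1.5 × 10¹¹ Pa
  delta = 2.049 mm = 0.002049 m
Substitute:
  P = (0.002049 × 0.0039 × (1.5 × 10¹¹)) / 4.7
  P = 255000 N
Convert: P = 255000 N = 255 kN
Final answer: P = 255 kN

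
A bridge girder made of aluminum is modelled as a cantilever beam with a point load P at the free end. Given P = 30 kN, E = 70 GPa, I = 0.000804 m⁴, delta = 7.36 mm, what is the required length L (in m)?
Model: a cantilever beam with a point load P at the free end, so delta = (P·L^3) / (3·E·I).
Solve for L: L = ((3·delta·E·I) / P)^(1/3).
Convert to SI units:
  P = 30 kN = 30000 N
  E = 70 GPa = 7 × 10¹⁰ Pa
  delta = 7.36 mm = 0.00736 m
Substitute:
  L = ((3 × 0.00736 × (7 × 10¹⁰) × 0.000804) / 30000)^(1/3)
  L = 3.46 m
Final answer: L = 3.46 m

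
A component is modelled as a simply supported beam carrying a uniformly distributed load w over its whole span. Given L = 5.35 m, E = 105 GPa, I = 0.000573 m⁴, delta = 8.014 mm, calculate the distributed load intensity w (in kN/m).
Model: a simply supported beam carrying a uniformly distributed load w over its whole span, so delta = (5·w·L^4) / (384·E·I).
Solve for w: w = (384·delta·E·I) / (5·L^4).
Convert to SI units:
  E = 105 GPa = 1.05 × 10¹¹ Pa
  delta = 8.014 mm = 0.008014 m
Substitute:
  w = (384 × 0.008014 × (1.05 × 10¹¹) × 0.000573) / (5 × 5.35^4)
  w = 45200 N/m
Convert: w = 45200 N/m = 45.2 kN/m
Final answer: w = 45.2 kN/m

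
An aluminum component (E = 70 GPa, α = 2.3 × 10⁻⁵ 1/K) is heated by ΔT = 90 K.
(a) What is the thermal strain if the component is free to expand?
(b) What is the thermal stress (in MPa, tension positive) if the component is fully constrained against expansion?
(a) Free thermal strain ε_th = α·ΔT = (2.3 × 10⁻⁵) × 90 = 0.00207
(b) Fully constrained, the expansion is suppressed, so σ = -E·α·ΔT. Convert E = 70 GPa = 7 × 10¹⁰ Pa.
  σ = -(7 × 10¹⁰) × (2.3 × 10⁻⁵) × 90 = -1.449 × 10⁸ Pa = -144.9 MPa (compressive)
Final answer: (a) ε_th = 0.00207, (b) σ = -144.9 MPa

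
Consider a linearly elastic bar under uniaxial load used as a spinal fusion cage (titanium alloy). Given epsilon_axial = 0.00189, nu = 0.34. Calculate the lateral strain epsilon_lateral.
Model: a linearly elastic bar under uniaxial load, so epsilon_lateral = -nu·epsilon_axial.
Substitute:
  epsilon_lateral = -(0.34 × 0.00189)
  epsilon_lateral = -0.0006426
Final answer: epsilon_lateral = -0.0006426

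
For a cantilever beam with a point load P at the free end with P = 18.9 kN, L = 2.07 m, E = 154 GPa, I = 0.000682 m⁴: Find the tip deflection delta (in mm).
Model: a cantilever beam with a point load P at the free end, so delta = (P·L^3) / (3·E·I).
Convert to SI units:
  P = 18.9 kN = 18900 N
  E = 154 GPa = 1.54 × 10¹¹ Pa
Substitute:
  delta = (18900 × 2.07^3) / (3 × (1.54 × 10¹¹) × 0.000682)
  delta = 0.000532 m
Convert: delta = 0.000532 m = 0.532 mm
Final answer: delta = 0.532 mm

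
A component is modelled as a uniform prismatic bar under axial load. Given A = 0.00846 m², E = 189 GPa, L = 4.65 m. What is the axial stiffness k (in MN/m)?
Model: a uniform prismatic bar under axial load, so k = (A·E) / L.
Convert to SI units:
  E = 189 GPa = 1.89 × 10¹¹ Pa
Substitute:
  k = (0.00846 × (1.89 × 10¹¹)) / 4.65
  k = 3.439 × 10⁸ N/m
Convert: k = 3.439 × 10⁸ N/m = 343.9 MN/m
Final answer: k = 343.9 MN/m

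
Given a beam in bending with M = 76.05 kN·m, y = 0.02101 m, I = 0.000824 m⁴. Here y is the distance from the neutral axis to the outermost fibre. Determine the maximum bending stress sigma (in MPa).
Model: a beam in bending, so sigma = (M·y) / I.
Convert to SI units:
  M = 76.05 kN·m = 76050 N·m
Substitute:
  sigma = (76050 × 0.02101) / 0.000824
  sigma = 1.939 × 10⁶ Pa
Convert: sigma = 1.939 × 10⁶ Pa = 1.939 MPa
Final answer: sigma = 1.939 MPa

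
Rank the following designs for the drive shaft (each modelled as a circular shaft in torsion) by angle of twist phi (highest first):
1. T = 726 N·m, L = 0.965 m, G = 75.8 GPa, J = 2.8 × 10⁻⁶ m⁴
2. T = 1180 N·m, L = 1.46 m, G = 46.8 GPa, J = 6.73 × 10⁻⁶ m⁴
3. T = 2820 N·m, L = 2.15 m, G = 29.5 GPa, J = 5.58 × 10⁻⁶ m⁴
Model: a circular shaft in torsion, so phi = (T·L) / (G·J) (SI units).
  Case 1: phi = (726 × 0.965) / ((7.58 × 10¹⁰) × (2.8 × 10⁻⁶)) = 0.003301 rad = 0.1891°
  Case 2: phi = (1180 × 1.46) / ((4.68 × 10¹⁰) × (6.73 × 10⁻⁶)) = 0.00547 rad = 0.3134°
  Case 3: phi = (2820 × 2.15) / ((2.95 × 10¹⁰) × (5.58 × 10⁻⁶)) = 0.03683 rad = 2.11°
Ordering: 2.11° (case 3) > 0.3134° (case 2) > 0.1891° (case 1)
Final answer: 3, 2, 1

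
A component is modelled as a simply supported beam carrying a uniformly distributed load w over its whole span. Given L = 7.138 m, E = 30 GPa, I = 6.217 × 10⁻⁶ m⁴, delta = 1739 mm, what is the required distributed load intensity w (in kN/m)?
Model: a simply supported beam carrying a uniformly distributed load w over its whole span, so delta = (5·w·L^4) / (384·E·I).
Solve for w: w = (384·delta·E·I) / (5·L^4).
Convert to SI units:
  E = 30 GPa = 3 × 10¹⁰ Pa
  delta = 1739 mm = 1.739 m
Substitute:
  w = (384 × 1.739 × (3 × 10¹⁰) × (6.217 × 10⁻⁶)) / (5 × 7.138^4)
  w = 9595 N/m
Convert: w = 9595 N/m = 9.595 kN/m
Final answer: w = 9.595 kN/m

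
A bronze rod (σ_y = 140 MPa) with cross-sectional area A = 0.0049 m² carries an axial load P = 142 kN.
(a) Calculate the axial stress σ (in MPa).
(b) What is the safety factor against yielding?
(a) Axial stress σ = P/A. Convert P = 142 kN = 142000 N.
  σ = 142000 / 0.0049 = 2.898 × 10⁷ Pa = 28.98 MPa
(b) Safety factor SF = σ_y/σ = 140 / 28.98 = 4.831
Final answer: (a) σ = 28.98 MPa, (b) SF = 4.831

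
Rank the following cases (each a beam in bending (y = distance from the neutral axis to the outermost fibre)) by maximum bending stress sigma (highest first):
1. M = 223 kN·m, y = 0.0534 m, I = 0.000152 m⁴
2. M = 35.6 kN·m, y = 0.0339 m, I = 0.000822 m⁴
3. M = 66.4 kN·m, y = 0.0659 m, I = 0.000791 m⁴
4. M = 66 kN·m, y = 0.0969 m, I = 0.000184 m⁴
Model: a beam in bending (y = distance from the neutral axis to the outermost fibre), so sigma = (M·y) / I (SI units).
  Case 1: sigma = (223000 × 0.0534) / 0.000152 = 7.834 × 10⁷ Pa = 78.34 MPa
  Case 2: sigma = (35600 × 0.0339) / 0.000822 = 1.468 × 10⁶ Pa = 1.468 MPa
  Case 3: sigma = (66400 × 0.0659) / 0.000791 = 5.532 × 10⁶ Pa = 5.532 MPa
  Case 4: sigma = (66000 × 0.0969) / 0.000184 = 3.476 × 10⁷ Pa = 34.76 MPa
Ordering: 78.34 MPa (case 1) > 34.76 MPa (case 4) > 5.532 MPa (case 3) > 1.468 MPa (case 2)
Final answer: 1, 4, 3, 2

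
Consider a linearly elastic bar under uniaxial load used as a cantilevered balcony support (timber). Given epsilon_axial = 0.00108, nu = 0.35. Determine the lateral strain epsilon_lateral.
Model: a linearly elastic bar under uniaxial load, so epsilon_lateral = -nu·epsilon_axial.
Substitute:
  epsilon_lateral = -(0.35 × 0.00108)
  epsilon_lateral = -0.000378
Final answer: epsilon_lateral = -0.000378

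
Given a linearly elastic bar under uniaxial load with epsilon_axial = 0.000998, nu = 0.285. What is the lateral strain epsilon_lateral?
Model: a linearly elastic bar under uniaxial load, so epsilon_lateral = -nu·epsilon_axial.
Substitute:
  epsilon_lateral = -(0.285 × 0.000998)
  epsilon_lateral = -0.0002844
Final answer: epsilon_lateral = -0.0002844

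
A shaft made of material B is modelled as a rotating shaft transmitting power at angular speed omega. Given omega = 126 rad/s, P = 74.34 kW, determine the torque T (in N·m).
Model: a rotating shaft transmitting power at angular speed omega, so P = T·omega.
Solve for T: T = P / omega.
Convert to SI units:
  P = 74.34 kW = 74340 W
Substitute:
  T = 74340 / 126
  T = 590 N·m
Final answer: T = 590 N·m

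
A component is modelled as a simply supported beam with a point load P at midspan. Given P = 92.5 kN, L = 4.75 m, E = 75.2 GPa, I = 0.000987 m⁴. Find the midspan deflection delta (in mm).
Model: a simply supported beam with a point load P at midspan, so delta = (P·L^3) / (48·E·I).
Convert to SI units:
  P = 92.5 kN = 92500 N
  E = 75.2 GPa = 7.52 × 10¹⁰ Pa
Substitute:
  delta = (92500 × 4.75^3) / (48 × (7.52 × 10¹⁰) × 0.000987)
  delta = 0.002783 m
Convert: delta = 0.002783 m = 2.783 mm
Final answer: delta = 2.783 mm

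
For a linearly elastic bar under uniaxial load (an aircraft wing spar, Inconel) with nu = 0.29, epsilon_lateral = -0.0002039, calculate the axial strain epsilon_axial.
Model: a linearly elastic bar under uniaxial load, so epsilon_lateral = -nu·epsilon_axial.
Solve for epsilon_axial: epsilon_axial = -epsilon_lateral / nu.
Substitute:
  epsilon_axial = -(-0.0002039) / 0.29
  epsilon_axial = 0.0007031
Final answer: epsilon_axial = 0.0007031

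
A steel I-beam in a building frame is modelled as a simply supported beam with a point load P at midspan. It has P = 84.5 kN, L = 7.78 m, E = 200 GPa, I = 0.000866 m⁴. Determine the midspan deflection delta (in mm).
Model: a simply supported beam with a point load P at midspan, so delta = (P·L^3) / (48·E·I).
Convert to SI units:
  P = 84.5 kN = 84500 N
  E = 200 GPa = 2 × 10¹¹ Pa
Substitute:
  delta = (84500 × 7.78^3) / (48 × (2 × 10¹¹) × 0.000866)
  delta = 0.004786 m
Convert: delta = 0.004786 m = 4.786 mm
Final answer: delta = 4.786 mm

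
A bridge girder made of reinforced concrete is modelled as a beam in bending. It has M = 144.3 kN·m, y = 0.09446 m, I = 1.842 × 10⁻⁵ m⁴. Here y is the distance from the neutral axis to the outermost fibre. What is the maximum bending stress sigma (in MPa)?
Model: a beam in bending, so sigma = (M·y) / I.
Convert to SI units:
  M = 144.3 kN·m = 144300 N·m
Substitute:
  sigma = (144300 × 0.09446) / (1.842 × 10⁻⁵)
  sigma = 7.4 × 10⁸ Pa
Convert: sigma = 7.4 × 10⁸ Pa = 740 MPa
Final answer: sigma = 740 MPa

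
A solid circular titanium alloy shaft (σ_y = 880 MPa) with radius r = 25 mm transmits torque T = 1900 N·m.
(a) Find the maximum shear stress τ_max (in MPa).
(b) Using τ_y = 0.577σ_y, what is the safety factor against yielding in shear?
(a) For a solid circular shaft, τ_max = T·r/J with J = π·r^4/2, i.e. τ_max = 2·T / (π·r^3). Convert r = 25 mm = 0.025 m.
  τ_max = (2 × 1900) / (π × 0.025^3) = 7.741 × 10⁷ Pa = 77.41 MPa
(b) τ_y = 0.577 × 880 = 507.76 MPa
  SF = τ_y/τ_max = 507.76 / 77.41 = 6.559
Final answer: (a) τ_max = 77.41 MPa, (b) SF = 6.559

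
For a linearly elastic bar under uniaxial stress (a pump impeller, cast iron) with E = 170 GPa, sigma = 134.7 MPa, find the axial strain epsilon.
Model: a linearly elastic bar under uniaxial stress, so sigma = E·epsilon.
Solve for epsilon: epsilon = sigma / E.
Convert to SI units:
  E = 170 GPa = 1.7 × 10¹¹ Pa
  sigma = 134.7 MPa = 1.347 × 10⁸ Pa
Substitute:
  epsilon = (1.347 × 10⁸) / (1.7 × 10¹¹)
  epsilon = 0.0007924
Final answer: epsilon = 0.0007924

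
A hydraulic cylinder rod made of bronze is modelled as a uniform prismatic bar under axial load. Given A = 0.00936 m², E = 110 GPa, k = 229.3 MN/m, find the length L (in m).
Model: a uniform prismatic bar under axial load, so k = (A·E) / L.
Solve for L: L = (A·E) / k.
Convert to SI units:
  E = 110 GPa = 1.1 × 10¹¹ Pa
  k = 229.3 MN/m = 2.293 × 10⁸ N/m
Substitute:
  L = (0.00936 × (1.1 × 10¹¹)) / (2.293 × 10⁸)
  L = 4.49 m
Final answer: L = 4.49 m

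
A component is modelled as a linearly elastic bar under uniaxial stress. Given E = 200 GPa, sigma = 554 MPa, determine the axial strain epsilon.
Model: a linearly elastic bar under uniaxial stress, so sigma = E·epsilon.
Solve for epsilon: epsilon = sigma / E.
Convert to SI units:
  E = 200 GPa = 2 × 10¹¹ Pa
  sigma = 554 MPa = 5.54 × 10⁸ Pa
Substitute:
  epsilon = (5.54 × 10⁸) / (2 × 10¹¹)
  epsilon = 0.00277
Final answer: epsilon = 0.00277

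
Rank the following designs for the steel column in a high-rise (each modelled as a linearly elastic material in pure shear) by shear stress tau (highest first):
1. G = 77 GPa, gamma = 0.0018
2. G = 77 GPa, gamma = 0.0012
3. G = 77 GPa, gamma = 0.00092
Model: a linearly elastic material in pure shear, so tau = G·gamma (SI units).
  Case 1: tau = (7.7 × 10¹⁰) × 0.0018 = 1.386 × 10⁸ Pa = 138.6 MPa
  Case 2: tau = (7.7 × 10¹⁰) × 0.0012 = 9.24 × 10⁷ Pa = 92.4 MPa
  Case 3: tau = (7.7 × 10¹⁰) × 0.00092 = 7.084 × 10⁷ Pa = 70.84 MPa
Ordering: 138.6 MPa (case 1) > 92.4 MPa (case 2) > 70.84 MPa (case 3)
Final answer: 1, 2, 3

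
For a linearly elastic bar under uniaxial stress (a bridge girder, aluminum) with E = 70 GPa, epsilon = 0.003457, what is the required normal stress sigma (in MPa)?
Model: a linearly elastic bar under uniaxial stress, so epsilon = sigma / E.
Solve for sigma: sigma = epsilon·E.
Convert to SI units:
  E = 70 GPa = 7 × 10¹⁰ Pa
Substitute:
  sigma = 0.003457 × (7 × 10¹⁰)
  sigma = 2.42 × 10⁸ Pa
Convert: sigma = 2.42 × 10⁸ Pa = 242 MPa
Final answer: sigma = 242 MPa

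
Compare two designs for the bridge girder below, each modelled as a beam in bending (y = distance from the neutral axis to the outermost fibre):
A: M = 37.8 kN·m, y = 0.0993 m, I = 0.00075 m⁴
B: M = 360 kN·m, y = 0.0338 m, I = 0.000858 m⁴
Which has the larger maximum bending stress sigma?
Model: a beam in bending (y = distance from the neutral axis to the outermost fibre), so sigma = (M·y) / I (SI units).
  A: sigma = (37800 × 0.0993) / 0.00075 = 5.005 × 10⁶ Pa = 5.005 MPa
  B: sigma = (360000 × 0.0338) / 0.000858 = 1.418 × 10⁷ Pa = 14.18 MPa
14.18 MPa > 5.005 MPa, so B is larger.
Final answer: B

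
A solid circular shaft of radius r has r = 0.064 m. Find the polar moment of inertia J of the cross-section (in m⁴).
Model: a solid circular shaft of radius r, so J = (π·r^4) / 2.
Substitute:
  J = (π × 0.064^4) / 2
  J = 2.635 × 10⁻⁵ m⁴
Final answer: J = 2.635 × 10⁻⁵ m⁴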